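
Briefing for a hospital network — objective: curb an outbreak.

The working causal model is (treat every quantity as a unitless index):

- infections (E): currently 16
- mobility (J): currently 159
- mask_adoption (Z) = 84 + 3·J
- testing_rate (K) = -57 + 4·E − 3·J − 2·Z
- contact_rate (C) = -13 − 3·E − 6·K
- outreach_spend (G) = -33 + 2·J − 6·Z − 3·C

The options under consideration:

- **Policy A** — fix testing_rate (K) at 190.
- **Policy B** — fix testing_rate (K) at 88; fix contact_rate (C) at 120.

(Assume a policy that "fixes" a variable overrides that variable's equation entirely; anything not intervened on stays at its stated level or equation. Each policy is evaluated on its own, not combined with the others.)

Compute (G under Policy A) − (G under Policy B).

3963

Policy A (K := 190):
  E = 16
  J = 159
  Z = 84 + 3·159 = 561
  K = 190
  C = -13 − 3·16 − 6·190 = -1201
  G = -33 + 2·159 − 6·561 − 3·(-1201) = 522
Policy B (K := 88, C := 120):
  E = 16
  J = 159
  Z = 84 + 3·159 = 561
  K = 88
  C = 120
  G = -33 + 2·159 − 6·561 − 3·120 = -3441
G: 522 − (-3441) = 3963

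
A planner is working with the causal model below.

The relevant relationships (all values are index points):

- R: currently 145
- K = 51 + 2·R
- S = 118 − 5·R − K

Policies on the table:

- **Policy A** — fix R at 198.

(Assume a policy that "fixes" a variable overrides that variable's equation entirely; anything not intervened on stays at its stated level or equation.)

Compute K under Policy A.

447

Policy A (R := 198):
  R = 198
  K = 51 + 2·198 = 447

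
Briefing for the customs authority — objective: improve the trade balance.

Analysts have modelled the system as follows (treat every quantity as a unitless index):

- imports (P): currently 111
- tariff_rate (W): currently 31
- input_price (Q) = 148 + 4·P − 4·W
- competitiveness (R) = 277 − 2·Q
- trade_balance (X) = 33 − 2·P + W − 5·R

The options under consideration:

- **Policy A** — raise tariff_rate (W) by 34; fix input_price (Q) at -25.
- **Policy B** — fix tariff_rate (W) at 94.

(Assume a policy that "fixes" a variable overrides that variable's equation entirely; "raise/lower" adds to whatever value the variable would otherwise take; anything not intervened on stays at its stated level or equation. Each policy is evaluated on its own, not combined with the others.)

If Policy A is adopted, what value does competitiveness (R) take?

327

Policy A (W + 34, Q := -25):
  P = 111
  W = 31 + 34 = 65
  Q = -25
  R = 277 − 2·(-25) = 327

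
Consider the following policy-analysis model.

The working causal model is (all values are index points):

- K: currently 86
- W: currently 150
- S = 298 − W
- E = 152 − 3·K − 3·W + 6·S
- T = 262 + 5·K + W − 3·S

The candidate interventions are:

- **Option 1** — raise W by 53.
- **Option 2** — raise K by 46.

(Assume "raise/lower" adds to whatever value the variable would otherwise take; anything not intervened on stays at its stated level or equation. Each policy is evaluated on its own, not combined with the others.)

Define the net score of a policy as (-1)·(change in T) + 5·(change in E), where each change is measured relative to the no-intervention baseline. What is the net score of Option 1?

Baseline:
  K = 86
  W = 150
  S = 298 − 150 = 148
  E = 152 − 3·86 − 3·150 + 6·148 = 332
  T = 262 + 5·86 + 150 − 3·148 = 398
Option 1 (W + 53):
  K = 86
  W = 150 + 53 = 203
  S = 298 − 203 = 95
  E = 152 − 3·86 − 3·203 + 6·95 = -145
  T = 262 + 5·86 + 203 − 3·95 = 610
ΔT = 610 − 398 = 212; ΔE = -145 − 332 = -477
Score = (-1)·212 + 5·(-477) = -2597

-2597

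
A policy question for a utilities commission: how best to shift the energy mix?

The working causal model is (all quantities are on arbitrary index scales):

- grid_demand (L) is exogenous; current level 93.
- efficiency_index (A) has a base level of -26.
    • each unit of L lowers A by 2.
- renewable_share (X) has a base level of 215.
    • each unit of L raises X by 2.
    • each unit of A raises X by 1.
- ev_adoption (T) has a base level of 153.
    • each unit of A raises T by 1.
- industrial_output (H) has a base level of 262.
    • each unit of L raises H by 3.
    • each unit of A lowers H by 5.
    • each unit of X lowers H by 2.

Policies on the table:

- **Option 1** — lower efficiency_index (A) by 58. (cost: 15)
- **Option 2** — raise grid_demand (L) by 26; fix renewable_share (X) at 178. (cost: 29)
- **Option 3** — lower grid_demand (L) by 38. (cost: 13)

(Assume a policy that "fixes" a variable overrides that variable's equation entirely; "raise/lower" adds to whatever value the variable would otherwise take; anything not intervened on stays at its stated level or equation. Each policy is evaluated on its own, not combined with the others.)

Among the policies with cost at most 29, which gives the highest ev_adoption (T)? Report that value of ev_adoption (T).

17

Option 1 (A − 58):
  L = 93
  A = -26 − 2·93 (−58 from intervention) = -270
  T = 153 + (-270) = -117
Option 2 (L + 26, X := 178):
  L = 93 + 26 = 119
  A = -26 − 2·119 = -264
  T = 153 + (-264) = -111
Option 3 (L − 38):
  L = 93 − 38 = 55
  A = -26 − 2·55 = -136
  T = 153 + (-136) = 17
Comparing — Option 1: T=-117, Option 2: T=-111, Option 3: T=17. Highest is 17 (Option 3).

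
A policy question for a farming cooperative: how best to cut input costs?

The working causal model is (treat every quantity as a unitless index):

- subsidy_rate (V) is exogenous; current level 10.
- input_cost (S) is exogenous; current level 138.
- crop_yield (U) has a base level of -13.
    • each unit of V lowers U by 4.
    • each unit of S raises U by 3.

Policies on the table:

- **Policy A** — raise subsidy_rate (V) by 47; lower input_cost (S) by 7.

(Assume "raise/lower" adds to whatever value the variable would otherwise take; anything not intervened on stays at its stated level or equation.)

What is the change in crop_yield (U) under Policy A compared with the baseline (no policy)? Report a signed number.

-209

Baseline:
  V = 10
  S = 138
  U = -13 − 4·10 + 3·138 = 361
Policy A (V + 47, S − 7):
  V = 10 + 47 = 57
  S = 138 − 7 = 131
  U = -13 − 4·57 + 3·131 = 152
Change in U: 152 − 361 = -209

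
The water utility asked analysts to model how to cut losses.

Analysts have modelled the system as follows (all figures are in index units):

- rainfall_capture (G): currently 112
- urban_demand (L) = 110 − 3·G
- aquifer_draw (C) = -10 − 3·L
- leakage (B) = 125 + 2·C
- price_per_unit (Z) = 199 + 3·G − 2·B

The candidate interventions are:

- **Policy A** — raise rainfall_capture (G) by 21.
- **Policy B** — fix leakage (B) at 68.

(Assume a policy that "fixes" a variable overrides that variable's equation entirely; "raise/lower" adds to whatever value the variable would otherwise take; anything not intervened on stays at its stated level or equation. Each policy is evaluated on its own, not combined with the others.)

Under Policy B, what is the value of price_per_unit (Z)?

Policy B (B := 68):
  G = 112
  L = 110 − 3·112 = -226
  C = -10 − 3·(-226) = 668
  B = 68
  Z = 199 + 3·112 − 2·68 = 399

399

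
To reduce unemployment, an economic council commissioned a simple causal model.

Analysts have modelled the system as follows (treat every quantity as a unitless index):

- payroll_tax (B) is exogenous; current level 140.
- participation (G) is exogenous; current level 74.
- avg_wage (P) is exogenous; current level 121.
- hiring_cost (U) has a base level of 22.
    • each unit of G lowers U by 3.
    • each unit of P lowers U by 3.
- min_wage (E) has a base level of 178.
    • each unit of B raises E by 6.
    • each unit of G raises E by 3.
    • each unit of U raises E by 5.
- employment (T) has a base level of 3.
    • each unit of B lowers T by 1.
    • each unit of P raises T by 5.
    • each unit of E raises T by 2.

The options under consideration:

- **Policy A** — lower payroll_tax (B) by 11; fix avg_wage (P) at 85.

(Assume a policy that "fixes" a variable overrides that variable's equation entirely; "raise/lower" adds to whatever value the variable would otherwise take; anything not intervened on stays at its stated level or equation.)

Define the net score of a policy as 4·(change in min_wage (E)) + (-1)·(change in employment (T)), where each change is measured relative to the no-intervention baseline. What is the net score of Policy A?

Baseline:
  B = 140
  G = 74
  P = 121
  U = 22 − 3·74 − 3·121 = -563
  E = 178 + 6·140 + 3·74 + 5·(-563) = -1575
  T = 3 − 140 + 5·121 + 2·(-1575) = -2682
Policy A (B − 11, P := 85):
  B = 140 − 11 = 129
  G = 74
  P = 85
  U = 22 − 3·74 − 3·85 = -455
  E = 178 + 6·129 + 3·74 + 5·(-455) = -1101
  T = 3 − 129 + 5·85 + 2·(-1101) = -1903
ΔE = -1101 − (-1575) = 474; ΔT = -1903 − (-2682) = 779
Score = 4·474 + (-1)·779 = 1117

1117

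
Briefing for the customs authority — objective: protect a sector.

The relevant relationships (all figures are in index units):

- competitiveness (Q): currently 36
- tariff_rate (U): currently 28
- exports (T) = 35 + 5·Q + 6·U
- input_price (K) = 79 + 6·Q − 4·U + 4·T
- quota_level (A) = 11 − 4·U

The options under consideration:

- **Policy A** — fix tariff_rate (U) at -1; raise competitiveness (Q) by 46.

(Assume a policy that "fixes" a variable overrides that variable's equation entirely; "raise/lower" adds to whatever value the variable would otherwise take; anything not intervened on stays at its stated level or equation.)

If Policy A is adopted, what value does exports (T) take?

439

Policy A (U := -1, Q + 46):
  Q = 36 + 46 = 82
  U = -1
  T = 35 + 5·82 + 6·(-1) = 439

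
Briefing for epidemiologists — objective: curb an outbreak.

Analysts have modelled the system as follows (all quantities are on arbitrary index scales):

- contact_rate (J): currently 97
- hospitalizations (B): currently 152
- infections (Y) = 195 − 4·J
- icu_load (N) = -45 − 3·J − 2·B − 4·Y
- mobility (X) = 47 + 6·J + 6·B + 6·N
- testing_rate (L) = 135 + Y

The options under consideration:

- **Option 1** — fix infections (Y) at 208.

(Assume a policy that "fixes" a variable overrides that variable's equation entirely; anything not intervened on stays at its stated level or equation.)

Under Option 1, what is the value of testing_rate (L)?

343

Option 1 (Y := 208):
  J = 97
  Y = 208
  L = 135 + 208 = 343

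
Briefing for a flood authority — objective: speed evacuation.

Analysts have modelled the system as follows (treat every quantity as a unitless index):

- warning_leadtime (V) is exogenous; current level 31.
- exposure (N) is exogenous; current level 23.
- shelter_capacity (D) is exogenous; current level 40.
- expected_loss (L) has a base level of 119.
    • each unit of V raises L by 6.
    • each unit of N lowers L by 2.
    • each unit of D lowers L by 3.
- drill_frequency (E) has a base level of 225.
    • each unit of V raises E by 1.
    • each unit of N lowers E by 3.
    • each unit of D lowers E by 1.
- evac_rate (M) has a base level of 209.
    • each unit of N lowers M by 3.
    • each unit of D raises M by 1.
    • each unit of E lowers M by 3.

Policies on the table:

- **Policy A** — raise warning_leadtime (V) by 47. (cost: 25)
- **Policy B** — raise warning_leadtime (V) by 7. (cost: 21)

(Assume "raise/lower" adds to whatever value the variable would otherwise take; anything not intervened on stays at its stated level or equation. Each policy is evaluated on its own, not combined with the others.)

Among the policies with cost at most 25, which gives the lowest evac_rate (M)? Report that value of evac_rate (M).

Policy A (V + 47):
  V = 31 + 47 = 78
  N = 23
  D = 40
  E = 225 + 78 − 3·23 − 40 = 194
  M = 209 − 3·23 + 40 − 3·194 = -402
Policy B (V + 7):
  V = 31 + 7 = 38
  N = 23
  D = 40
  E = 225 + 38 − 3·23 − 40 = 154
  M = 209 − 3·23 + 40 − 3·154 = -282
Comparing — Policy A: M=-402, Policy B: M=-282. Lowest is -402 (Policy A).

-402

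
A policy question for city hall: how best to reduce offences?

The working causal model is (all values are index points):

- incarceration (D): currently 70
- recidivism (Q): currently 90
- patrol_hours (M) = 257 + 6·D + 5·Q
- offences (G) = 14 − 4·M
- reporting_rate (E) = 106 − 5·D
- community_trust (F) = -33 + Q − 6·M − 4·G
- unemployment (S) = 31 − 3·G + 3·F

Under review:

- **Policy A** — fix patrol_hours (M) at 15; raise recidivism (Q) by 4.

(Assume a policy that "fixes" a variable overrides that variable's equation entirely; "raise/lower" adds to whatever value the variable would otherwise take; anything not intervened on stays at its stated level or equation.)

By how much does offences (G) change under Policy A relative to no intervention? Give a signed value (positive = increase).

Baseline:
  D = 70
  Q = 90
  M = 257 + 6·70 + 5·90 = 1127
  G = 14 − 4·1127 = -4494
Policy A (M := 15, Q + 4):
  D = 70
  Q = 90 + 4 = 94
  M = 15
  G = 14 − 4·15 = -46
Change in G: -46 − (-4494) = 4448

4448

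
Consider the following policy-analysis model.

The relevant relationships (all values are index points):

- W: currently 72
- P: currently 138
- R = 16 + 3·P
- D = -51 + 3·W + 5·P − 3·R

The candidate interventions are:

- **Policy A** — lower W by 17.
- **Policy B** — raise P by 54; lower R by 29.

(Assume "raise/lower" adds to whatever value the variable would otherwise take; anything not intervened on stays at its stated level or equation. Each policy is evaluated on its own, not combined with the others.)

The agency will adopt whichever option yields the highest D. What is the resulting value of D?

Policy A (W − 17):
  W = 72 − 17 = 55
  P = 138
  R = 16 + 3·138 = 430
  D = -51 + 3·55 + 5·138 − 3·430 = -486
Policy B (P + 54, R − 29):
  W = 72
  P = 138 + 54 = 192
  R = 16 + 3·192 (−29 from intervention) = 563
  D = -51 + 3·72 + 5·192 − 3·563 = -564
Comparing — Policy A: D=-486, Policy B: D=-564. Highest is -486 (Policy A).

-486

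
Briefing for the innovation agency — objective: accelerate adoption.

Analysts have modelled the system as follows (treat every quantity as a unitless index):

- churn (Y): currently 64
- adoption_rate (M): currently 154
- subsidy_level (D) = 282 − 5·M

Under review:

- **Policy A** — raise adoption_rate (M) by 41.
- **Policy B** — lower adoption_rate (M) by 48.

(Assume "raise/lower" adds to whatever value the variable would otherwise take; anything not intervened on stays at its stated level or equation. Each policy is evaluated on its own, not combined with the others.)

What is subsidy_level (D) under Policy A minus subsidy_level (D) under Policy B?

-445

Policy A (M + 41):
  M = 154 + 41 = 195
  D = 282 − 5·195 = -693
Policy B (M − 48):
  M = 154 − 48 = 106
  D = 282 − 5·106 = -248
D: -693 − (-248) = -445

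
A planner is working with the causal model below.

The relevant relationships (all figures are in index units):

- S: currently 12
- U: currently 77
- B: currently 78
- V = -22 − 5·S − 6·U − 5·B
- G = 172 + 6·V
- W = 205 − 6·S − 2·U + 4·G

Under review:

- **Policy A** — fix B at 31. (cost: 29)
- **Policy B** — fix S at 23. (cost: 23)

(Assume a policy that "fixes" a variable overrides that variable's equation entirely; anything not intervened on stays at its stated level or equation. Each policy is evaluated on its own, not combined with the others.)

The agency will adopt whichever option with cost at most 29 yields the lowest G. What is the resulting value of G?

-5762

Policy A (B := 31):
  S = 12
  U = 77
  B = 31
  V = -22 − 5·12 − 6·77 − 5·31 = -699
  G = 172 + 6·(-699) = -4022
Policy B (S := 23):
  S = 23
  U = 77
  B = 78
  V = -22 − 5·23 − 6·77 − 5·78 = -989
  G = 172 + 6·(-989) = -5762
Comparing — Policy A: G=-4022, Policy B: G=-5762. Lowest is -5762 (Policy B).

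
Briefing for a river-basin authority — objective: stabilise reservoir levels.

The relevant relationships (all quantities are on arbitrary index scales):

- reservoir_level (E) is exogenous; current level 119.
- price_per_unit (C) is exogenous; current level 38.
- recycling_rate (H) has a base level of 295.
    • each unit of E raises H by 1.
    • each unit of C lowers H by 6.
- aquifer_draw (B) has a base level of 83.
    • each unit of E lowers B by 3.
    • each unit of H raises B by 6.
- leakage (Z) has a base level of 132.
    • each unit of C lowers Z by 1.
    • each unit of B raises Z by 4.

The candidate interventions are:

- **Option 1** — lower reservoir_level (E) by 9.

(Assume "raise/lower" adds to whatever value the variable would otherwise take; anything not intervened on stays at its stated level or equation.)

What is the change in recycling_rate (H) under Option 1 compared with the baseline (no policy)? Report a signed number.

Baseline:
  E = 119
  C = 38
  H = 295 + 119 − 6·38 = 186
Option 1 (E − 9):
  E = 119 − 9 = 110
  C = 38
  H = 295 + 110 − 6·38 = 177
Change in H: 177 − 186 = -9

-9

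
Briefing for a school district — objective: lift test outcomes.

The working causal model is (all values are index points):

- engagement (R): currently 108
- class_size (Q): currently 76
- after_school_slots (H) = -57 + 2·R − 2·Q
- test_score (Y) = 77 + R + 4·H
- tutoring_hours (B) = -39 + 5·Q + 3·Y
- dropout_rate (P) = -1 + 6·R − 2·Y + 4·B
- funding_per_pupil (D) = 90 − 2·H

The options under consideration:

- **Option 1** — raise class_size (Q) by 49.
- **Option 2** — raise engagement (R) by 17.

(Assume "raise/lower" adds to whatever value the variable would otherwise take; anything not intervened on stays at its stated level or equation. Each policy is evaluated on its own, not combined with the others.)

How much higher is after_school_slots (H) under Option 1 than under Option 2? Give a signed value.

-132

Option 1 (Q + 49):
  R = 108
  Q = 76 + 49 = 125
  H = -57 + 2·108 − 2·125 = -91
Option 2 (R + 17):
  R = 108 + 17 = 125
  Q = 76
  H = -57 + 2·125 − 2·76 = 41
H: -91 − 41 = -132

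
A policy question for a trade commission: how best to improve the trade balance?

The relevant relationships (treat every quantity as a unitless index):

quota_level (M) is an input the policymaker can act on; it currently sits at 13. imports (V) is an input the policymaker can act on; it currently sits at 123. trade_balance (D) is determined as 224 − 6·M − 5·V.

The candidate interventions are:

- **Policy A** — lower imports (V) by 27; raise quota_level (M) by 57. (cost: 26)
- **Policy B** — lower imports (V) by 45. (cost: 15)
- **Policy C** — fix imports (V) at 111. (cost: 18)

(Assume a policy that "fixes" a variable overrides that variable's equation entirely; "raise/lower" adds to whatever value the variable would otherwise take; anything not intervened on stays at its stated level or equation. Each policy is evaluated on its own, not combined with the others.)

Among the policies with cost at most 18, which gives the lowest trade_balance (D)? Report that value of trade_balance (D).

Policy B (V − 45):
  M = 13
  V = 123 − 45 = 78
  D = 224 − 6·13 − 5·78 = -244
Policy C (V := 111):
  M = 13
  V = 111
  D = 224 − 6·13 − 5·111 = -409
Comparing — Policy B: D=-244, Policy C: D=-409. Lowest is -409 (Policy C).

-409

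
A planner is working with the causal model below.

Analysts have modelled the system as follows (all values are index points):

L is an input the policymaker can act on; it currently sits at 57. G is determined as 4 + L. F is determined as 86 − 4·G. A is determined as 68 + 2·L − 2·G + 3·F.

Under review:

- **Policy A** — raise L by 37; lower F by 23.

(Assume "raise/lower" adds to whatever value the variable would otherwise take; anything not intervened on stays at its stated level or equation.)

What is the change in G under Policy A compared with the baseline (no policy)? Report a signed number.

Baseline:
  L = 57
  G = 4 + 57 = 61
Policy A (L + 37, F − 23):
  L = 57 + 37 = 94
  G = 4 + 94 = 98
Change in G: 98 − 61 = 37

37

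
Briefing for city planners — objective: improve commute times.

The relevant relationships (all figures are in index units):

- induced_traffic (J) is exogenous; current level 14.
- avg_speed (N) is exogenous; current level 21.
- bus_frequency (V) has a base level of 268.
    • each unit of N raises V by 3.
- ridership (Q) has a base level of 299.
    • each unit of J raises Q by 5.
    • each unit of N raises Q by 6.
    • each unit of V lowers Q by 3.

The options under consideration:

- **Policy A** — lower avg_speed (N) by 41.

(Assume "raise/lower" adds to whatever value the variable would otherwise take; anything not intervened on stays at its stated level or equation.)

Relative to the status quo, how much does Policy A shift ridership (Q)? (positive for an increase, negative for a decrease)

Baseline:
  J = 14
  N = 21
  V = 268 + 3·21 = 331
  Q = 299 + 5·14 + 6·21 − 3·331 = -498
Policy A (N − 41):
  J = 14
  N = 21 − 41 = -20
  V = 268 + 3·(-20) = 208
  Q = 299 + 5·14 + 6·(-20) − 3·208 = -375
Change in Q: -375 − (-498) = 123

123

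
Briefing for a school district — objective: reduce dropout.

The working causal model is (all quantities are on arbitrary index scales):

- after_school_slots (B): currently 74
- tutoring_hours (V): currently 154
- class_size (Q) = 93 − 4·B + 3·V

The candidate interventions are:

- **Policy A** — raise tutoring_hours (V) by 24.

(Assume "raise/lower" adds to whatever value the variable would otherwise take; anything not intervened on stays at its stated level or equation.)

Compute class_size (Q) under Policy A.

331

Policy A (V + 24):
  B = 74
  V = 154 + 24 = 178
  Q = 93 − 4·74 + 3·178 = 331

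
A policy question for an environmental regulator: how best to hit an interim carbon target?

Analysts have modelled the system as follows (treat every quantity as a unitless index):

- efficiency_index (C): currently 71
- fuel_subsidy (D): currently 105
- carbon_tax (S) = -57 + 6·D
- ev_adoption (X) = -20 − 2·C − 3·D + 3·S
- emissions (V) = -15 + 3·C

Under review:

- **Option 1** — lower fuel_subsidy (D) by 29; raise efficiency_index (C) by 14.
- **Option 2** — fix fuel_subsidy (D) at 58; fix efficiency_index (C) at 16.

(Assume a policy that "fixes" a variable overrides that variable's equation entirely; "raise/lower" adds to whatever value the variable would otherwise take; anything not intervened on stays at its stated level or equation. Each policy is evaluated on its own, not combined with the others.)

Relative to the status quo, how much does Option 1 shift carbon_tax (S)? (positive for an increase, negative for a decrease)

-174

Baseline:
  D = 105
  S = -57 + 6·105 = 573
Option 1 (D − 29, C + 14):
  D = 105 − 29 = 76
  S = -57 + 6·76 = 399
Change in S: 399 − 573 = -174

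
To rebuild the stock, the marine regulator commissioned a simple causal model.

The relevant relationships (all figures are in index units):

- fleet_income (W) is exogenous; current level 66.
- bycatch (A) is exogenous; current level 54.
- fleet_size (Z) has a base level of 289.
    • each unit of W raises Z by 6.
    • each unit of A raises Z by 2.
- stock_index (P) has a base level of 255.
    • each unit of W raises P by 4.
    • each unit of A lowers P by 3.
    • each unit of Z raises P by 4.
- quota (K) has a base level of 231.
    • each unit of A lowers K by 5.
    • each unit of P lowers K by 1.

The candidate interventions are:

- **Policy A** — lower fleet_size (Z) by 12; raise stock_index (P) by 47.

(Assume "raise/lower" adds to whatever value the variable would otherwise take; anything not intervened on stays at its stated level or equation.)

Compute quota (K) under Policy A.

Policy A (Z − 12, P + 47):
  W = 66
  A = 54
  Z = 289 + 6·66 + 2·54 (−12 from intervention) = 781
  P = 255 + 4·66 − 3·54 + 4·781 (+47 from intervention) = 3528
  K = 231 − 5·54 − 3528 = -3567

-3567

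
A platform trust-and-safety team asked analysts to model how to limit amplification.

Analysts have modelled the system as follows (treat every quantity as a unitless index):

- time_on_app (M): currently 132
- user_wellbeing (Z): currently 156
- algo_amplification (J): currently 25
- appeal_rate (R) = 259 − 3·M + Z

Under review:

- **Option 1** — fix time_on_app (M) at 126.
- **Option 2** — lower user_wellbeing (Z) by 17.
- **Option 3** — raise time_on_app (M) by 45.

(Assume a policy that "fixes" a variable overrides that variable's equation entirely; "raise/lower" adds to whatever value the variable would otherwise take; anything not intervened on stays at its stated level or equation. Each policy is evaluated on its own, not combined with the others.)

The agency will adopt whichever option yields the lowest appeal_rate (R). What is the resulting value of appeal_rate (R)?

Option 1 (M := 126):
  M = 126
  Z = 156
  R = 259 − 3·126 + 156 = 37
Option 2 (Z − 17):
  M = 132
  Z = 156 − 17 = 139
  R = 259 − 3·132 + 139 = 2
Option 3 (M + 45):
  M = 132 + 45 = 177
  Z = 156
  R = 259 − 3·177 + 156 = -116
Comparing — Option 1: R=37, Option 2: R=2, Option 3: R=-116. Lowest is -116 (Option 3).

-116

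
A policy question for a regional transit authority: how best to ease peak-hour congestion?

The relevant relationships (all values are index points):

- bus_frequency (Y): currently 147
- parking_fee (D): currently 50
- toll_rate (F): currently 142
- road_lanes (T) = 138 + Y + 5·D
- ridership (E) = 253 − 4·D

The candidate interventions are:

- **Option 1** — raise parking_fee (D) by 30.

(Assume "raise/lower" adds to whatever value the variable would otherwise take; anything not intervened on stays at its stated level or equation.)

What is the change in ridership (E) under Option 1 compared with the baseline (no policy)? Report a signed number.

Baseline:
  D = 50
  E = 253 − 4·50 = 53
Option 1 (D + 30):
  D = 50 + 30 = 80
  E = 253 − 4·80 = -67
Change in E: -67 − 53 = -120

-120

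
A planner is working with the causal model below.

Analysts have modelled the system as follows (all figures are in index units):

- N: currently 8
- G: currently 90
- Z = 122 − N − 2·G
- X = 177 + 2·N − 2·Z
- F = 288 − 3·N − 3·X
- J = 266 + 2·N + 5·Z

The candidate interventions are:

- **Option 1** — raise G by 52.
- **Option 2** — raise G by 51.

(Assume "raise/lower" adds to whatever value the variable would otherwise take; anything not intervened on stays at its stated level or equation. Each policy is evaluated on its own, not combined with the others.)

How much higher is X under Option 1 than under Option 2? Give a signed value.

Option 1 (G + 52):
  N = 8
  G = 90 + 52 = 142
  Z = 122 − 8 − 2·142 = -170
  X = 177 + 2·8 − 2·(-170) = 533
Option 2 (G + 51):
  N = 8
  G = 90 + 51 = 141
  Z = 122 − 8 − 2·141 = -168
  X = 177 + 2·8 − 2·(-168) = 529
X: 533 − 529 = 4

4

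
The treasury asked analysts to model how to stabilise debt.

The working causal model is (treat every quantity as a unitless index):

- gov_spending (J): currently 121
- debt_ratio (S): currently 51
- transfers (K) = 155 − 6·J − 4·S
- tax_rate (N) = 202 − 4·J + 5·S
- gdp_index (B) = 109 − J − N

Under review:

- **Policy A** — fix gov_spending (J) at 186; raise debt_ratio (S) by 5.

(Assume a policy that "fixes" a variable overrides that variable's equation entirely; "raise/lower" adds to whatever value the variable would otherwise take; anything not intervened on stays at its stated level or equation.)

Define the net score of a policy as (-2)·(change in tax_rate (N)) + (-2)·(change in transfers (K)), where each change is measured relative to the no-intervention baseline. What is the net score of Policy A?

Baseline:
  J = 121
  S = 51
  K = 155 − 6·121 − 4·51 = -775
  N = 202 − 4·121 + 5·51 = -27
Policy A (J := 186, S + 5):
  J = 186
  S = 51 + 5 = 56
  K = 155 − 6·186 − 4·56 = -1185
  N = 202 − 4·186 + 5·56 = -262
ΔN = -262 − (-27) = -235; ΔK = -1185 − (-775) = -410
Score = (-2)·(-235) + (-2)·(-410) = 1290

1290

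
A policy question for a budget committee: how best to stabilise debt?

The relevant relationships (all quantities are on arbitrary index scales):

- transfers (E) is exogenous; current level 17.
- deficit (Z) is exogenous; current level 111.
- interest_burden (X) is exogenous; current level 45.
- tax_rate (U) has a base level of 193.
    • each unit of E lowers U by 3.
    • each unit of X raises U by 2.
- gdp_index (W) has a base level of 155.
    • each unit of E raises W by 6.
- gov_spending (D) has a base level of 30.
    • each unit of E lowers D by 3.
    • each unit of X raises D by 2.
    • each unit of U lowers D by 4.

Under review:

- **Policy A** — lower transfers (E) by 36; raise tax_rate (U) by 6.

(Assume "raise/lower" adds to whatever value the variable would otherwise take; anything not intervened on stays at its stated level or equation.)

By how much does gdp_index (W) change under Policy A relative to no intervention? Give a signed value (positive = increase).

-216

Baseline:
  E = 17
  W = 155 + 6·17 = 257
Policy A (E − 36, U + 6):
  E = 17 − 36 = -19
  W = 155 + 6·(-19) = 41
Change in W: 41 − 257 = -216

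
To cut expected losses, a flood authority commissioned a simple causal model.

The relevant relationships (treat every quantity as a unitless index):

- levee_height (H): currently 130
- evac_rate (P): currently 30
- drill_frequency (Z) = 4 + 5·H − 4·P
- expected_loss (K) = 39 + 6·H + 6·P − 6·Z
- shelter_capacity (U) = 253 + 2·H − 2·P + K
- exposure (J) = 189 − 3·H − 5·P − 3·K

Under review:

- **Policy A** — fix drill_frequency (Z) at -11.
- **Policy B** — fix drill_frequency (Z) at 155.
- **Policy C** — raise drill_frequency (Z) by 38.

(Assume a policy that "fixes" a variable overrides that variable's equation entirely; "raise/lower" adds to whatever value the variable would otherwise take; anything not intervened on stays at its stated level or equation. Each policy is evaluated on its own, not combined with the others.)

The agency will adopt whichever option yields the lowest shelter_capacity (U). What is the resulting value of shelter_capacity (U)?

Policy A (Z := -11):
  H = 130
  P = 30
  Z = -11
  K = 39 + 6·130 + 6·30 − 6·(-11) = 1065
  U = 253 + 2·130 − 2·30 + 1065 = 1518
Policy B (Z := 155):
  H = 130
  P = 30
  Z = 155
  K = 39 + 6·130 + 6·30 − 6·155 = 69
  U = 253 + 2·130 − 2·30 + 69 = 522
Policy C (Z + 38):
  H = 130
  P = 30
  Z = 4 + 5·130 − 4·30 (+38 from intervention) = 572
  K = 39 + 6·130 + 6·30 − 6·572 = -2433
  U = 253 + 2·130 − 2·30 + (-2433) = -1980
Comparing — Policy A: U=1518, Policy B: U=522, Policy C: U=-1980. Lowest is -1980 (Policy C).

-1980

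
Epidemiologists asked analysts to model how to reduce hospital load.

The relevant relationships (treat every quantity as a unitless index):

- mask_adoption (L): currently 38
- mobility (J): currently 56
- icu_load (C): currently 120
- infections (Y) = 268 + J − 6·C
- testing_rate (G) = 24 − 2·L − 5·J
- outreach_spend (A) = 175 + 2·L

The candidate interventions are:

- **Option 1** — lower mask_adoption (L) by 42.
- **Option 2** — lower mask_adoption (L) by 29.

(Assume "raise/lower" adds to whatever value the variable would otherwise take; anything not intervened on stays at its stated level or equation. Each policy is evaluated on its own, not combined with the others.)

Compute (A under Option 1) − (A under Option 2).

Option 1 (L − 42):
  L = 38 − 42 = -4
  A = 175 + 2·(-4) = 167
Option 2 (L − 29):
  L = 38 − 29 = 9
  A = 175 + 2·9 = 193
A: 167 − 193 = -26

-26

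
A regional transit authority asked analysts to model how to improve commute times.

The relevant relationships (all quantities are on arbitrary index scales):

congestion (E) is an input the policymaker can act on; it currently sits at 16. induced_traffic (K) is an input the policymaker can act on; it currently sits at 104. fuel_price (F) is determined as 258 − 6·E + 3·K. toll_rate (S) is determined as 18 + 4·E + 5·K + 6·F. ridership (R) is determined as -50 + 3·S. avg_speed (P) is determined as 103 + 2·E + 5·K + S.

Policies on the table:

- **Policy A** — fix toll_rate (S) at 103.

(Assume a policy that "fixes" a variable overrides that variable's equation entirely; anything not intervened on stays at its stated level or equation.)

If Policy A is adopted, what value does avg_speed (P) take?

758

Policy A (S := 103):
  E = 16
  K = 104
  F = 258 − 6·16 + 3·104 = 474
  S = 103
  P = 103 + 2·16 + 5·104 + 103 = 758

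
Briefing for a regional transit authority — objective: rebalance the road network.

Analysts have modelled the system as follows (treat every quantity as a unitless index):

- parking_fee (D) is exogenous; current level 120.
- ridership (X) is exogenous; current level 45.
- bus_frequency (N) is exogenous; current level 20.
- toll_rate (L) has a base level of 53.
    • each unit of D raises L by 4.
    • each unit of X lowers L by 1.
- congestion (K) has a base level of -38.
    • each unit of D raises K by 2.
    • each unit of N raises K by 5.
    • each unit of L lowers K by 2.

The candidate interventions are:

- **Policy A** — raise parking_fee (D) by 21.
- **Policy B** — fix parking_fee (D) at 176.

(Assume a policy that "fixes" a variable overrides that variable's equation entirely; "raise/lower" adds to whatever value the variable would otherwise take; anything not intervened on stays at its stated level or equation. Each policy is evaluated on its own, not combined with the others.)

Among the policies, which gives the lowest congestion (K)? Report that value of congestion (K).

Policy A (D + 21):
  D = 120 + 21 = 141
  X = 45
  N = 20
  L = 53 + 4·141 − 45 = 572
  K = -38 + 2·141 + 5·20 − 2·572 = -800
Policy B (D := 176):
  D = 176
  X = 45
  N = 20
  L = 53 + 4·176 − 45 = 712
  K = -38 + 2·176 + 5·20 − 2·712 = -1010
Comparing — Policy A: K=-800, Policy B: K=-1010. Lowest is -1010 (Policy B).

-1010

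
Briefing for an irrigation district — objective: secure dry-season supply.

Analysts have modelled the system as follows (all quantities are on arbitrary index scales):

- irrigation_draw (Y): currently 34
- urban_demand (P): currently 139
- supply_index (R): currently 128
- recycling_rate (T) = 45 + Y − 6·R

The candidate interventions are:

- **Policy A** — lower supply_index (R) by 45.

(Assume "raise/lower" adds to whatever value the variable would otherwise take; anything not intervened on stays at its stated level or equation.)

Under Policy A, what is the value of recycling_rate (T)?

Policy A (R − 45):
  Y = 34
  R = 128 − 45 = 83
  T = 45 + 34 − 6·83 = -419

-419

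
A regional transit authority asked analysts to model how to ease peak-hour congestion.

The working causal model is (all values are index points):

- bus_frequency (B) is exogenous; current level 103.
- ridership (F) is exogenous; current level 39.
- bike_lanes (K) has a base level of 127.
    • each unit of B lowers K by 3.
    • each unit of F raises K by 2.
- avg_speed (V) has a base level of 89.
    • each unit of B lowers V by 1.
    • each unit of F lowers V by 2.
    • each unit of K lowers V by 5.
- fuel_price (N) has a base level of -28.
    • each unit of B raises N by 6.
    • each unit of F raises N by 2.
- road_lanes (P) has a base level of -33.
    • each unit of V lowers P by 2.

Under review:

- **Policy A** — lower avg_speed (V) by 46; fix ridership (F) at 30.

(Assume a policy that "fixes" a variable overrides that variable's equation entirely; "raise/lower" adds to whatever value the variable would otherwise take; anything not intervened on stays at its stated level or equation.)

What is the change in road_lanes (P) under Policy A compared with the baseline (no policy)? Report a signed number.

Baseline:
  B = 103
  F = 39
  K = 127 − 3·103 + 2·39 = -104
  V = 89 − 103 − 2·39 − 5·(-104) = 428
  P = -33 − 2·428 = -889
Policy A (V − 46, F := 30):
  B = 103
  F = 30
  K = 127 − 3·103 + 2·30 = -122
  V = 89 − 103 − 2·30 − 5·(-122) (−46 from intervention) = 490
  P = -33 − 2·490 = -1013
Change in P: -1013 − (-889) = -124

-124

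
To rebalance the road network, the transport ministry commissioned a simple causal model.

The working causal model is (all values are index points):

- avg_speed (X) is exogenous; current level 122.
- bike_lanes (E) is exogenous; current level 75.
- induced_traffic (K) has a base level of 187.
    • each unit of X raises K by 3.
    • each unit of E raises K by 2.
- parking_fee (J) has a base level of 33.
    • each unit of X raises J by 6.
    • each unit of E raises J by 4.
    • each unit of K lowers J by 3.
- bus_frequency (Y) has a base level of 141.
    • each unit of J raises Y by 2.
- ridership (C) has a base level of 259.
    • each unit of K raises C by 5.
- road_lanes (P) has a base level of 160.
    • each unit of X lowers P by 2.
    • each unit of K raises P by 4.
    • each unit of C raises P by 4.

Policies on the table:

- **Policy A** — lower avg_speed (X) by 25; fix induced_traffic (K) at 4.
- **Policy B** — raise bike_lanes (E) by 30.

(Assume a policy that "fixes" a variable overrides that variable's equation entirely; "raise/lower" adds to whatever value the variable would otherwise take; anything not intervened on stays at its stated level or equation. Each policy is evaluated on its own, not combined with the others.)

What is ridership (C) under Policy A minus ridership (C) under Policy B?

Policy A (X − 25, K := 4):
  X = 122 − 25 = 97
  E = 75
  K = 4
  C = 259 + 5·4 = 279
Policy B (E + 30):
  X = 122
  E = 75 + 30 = 105
  K = 187 + 3·122 + 2·105 = 763
  C = 259 + 5·763 = 4074
C: 279 − 4074 = -3795

-3795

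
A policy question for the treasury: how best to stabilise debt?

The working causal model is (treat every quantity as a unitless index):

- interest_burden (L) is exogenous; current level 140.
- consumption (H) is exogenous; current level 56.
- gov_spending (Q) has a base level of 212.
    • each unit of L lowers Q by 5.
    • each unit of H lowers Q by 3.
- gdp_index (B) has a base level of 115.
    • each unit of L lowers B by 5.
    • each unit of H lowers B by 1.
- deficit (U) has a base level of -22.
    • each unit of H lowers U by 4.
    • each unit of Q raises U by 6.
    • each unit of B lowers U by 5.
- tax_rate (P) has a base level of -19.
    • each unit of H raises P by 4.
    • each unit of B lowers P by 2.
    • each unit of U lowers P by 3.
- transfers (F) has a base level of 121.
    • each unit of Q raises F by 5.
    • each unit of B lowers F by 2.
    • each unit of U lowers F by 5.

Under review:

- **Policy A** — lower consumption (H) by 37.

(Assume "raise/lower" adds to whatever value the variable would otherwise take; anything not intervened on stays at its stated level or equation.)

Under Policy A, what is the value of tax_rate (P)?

2309

Policy A (H − 37):
  L = 140
  H = 56 − 37 = 19
  Q = 212 − 5·140 − 3·19 = -545
  B = 115 − 5·140 − 19 = -604
  U = -22 − 4·19 + 6·(-545) − 5·(-604) = -348
  P = -19 + 4·19 − 2·(-604) − 3·(-348) = 2309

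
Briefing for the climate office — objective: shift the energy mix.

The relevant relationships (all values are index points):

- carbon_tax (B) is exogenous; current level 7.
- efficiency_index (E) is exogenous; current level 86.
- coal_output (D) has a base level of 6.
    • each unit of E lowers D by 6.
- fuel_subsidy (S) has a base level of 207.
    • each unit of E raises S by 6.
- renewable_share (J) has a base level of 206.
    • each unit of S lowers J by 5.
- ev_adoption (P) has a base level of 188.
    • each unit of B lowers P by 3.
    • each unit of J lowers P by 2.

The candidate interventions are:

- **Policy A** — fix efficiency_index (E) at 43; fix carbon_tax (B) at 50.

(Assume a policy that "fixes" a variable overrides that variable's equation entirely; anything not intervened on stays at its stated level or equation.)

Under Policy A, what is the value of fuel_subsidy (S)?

465

Policy A (E := 43, B := 50):
  E = 43
  S = 207 + 6·43 = 465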